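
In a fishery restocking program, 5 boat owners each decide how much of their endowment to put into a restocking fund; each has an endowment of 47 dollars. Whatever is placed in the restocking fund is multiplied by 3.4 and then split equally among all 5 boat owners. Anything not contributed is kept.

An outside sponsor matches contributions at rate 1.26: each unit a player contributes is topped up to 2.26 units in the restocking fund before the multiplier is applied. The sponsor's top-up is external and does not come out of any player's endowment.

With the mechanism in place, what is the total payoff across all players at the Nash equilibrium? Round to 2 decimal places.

1805.74 dollars

The effective private return per unit is now 3.4 × 2.26 / 5 = 1.5368 > 1, so every player's dominant strategy flips to full contribution.
At the Nash equilibrium everyone contributes 47. Group total payoff = 3.4 × 2.26 × 235 = 1805.74.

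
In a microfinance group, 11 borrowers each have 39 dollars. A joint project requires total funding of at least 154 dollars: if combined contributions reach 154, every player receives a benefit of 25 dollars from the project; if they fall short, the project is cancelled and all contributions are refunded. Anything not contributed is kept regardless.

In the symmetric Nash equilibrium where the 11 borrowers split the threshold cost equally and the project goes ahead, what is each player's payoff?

Equal share of the threshold: 154/11 = 14.
At this profile no one gains by cutting their contribution: any cut drops the total below 154, the project is cancelled, contributions are refunded, and the deviator ends with 39, which is less than 39 − 14 + 25 = 50. Contributing more than 14 just wastes the excess. So contributing exactly 14 is a best response.
Each player's payoff: 39 − 14 + 25 = 50.

50 dollars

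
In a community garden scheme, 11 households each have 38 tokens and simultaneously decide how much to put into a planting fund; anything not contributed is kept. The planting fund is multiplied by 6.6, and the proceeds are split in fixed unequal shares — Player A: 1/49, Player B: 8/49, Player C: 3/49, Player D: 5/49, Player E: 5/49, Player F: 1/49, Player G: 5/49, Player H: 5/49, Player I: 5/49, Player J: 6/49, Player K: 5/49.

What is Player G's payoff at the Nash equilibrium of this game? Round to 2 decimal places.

For player j, contributing a unit is worthwhile iff 6.6 × (j's share) ≥ 1, i.e. iff j's share is at least 0.1515.
Player B alone (share 8/49) is above the threshold, contributing 38; the remaining 10 contribute 0. Total contributed: 38.
Player G keeps 38 and receives 6.6 × 38 × 5/49 = 25.59 from the planting fund, for a payoff of 63.59.

63.59 tokens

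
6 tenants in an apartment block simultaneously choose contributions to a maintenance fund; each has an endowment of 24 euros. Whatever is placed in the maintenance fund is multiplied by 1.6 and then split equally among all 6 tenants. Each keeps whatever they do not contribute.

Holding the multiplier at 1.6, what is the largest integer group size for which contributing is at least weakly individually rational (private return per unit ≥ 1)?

1

Private return per unit is 1.6/(group size), which is ≥ 1 whenever the group size is ≤ 1.6.
The largest such integer is 1.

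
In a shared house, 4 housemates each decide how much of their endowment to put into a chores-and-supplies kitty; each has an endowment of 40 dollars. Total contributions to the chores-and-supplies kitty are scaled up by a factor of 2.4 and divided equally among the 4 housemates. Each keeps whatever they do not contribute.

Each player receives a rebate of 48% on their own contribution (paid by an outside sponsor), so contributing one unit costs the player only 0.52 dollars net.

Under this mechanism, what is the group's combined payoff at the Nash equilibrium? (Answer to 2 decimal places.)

460.80 dollars

The effective private return per unit is now (2.4/4) / 0.52 = 1.1538 > 1, so every player's dominant strategy flips to full contribution.
So the Nash equilibrium is full contribution by all 4; the group earns 4 × (40 × 0.48 + 2.4 × 40) = 460.80.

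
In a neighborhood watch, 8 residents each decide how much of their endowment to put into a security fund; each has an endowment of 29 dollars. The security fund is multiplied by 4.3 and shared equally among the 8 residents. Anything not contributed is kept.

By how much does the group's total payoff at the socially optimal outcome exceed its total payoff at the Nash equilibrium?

Each contributed unit returns 4.3/8 = 0.5375 to its contributor — below 1 — so contributing 0 is dominant for every player. At the Nash equilibrium everyone keeps their 29, and the group total is 8 × 29 = 232.
Each contributed unit returns 4.300 to the group as a whole (0.5375 to each of 8 players), which exceeds 1, so the social optimum is full contribution: group total = 4.300 × 232 = 997.60.
Efficiency loss = 997.60 − 232 = 765.60.

765.60 dollars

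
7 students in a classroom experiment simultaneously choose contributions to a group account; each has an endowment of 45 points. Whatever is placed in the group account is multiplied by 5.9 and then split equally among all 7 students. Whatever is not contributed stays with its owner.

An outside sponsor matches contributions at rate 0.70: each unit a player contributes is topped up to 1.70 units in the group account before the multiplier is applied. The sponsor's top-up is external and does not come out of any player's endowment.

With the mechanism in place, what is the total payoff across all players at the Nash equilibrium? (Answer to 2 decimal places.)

3159.45 points

Under the mechanism each unit contributed yields 5.9 × 1.70 / 7 = 1.4329 back to its contributor per unit of net cost, which exceeds 1, making full contribution the dominant choice for everyone.
At the Nash equilibrium everyone contributes 45. Group total payoff = 5.9 × 1.70 × 315 = 3159.45.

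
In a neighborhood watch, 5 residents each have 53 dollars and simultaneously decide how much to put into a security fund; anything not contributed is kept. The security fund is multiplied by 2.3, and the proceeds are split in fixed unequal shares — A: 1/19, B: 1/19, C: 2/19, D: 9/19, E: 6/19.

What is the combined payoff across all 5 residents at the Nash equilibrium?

For player j, contributing a unit is worthwhile iff 2.3 × (j's share) ≥ 1, i.e. iff j's share is at least 0.4348.
The only share above 0.4348 is D's 9/19, contributing 53; the remaining 4 contribute 0. Total contributed: 53.
The security fund pays out 2.3 × 53 = 121.90 in total (split across the unequal shares, but the aggregate is all that matters for the group sum).
The 4 free-riders keep 53 each, adding 212. Group total = 212 + 121.90 = 333.90.

333.90 dollars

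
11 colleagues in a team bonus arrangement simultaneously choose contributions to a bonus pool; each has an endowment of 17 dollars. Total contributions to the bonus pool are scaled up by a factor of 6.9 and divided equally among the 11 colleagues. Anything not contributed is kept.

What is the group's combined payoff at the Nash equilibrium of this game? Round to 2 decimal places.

Each contributed unit returns 6.9/11 = 0.6273 to its contributor — below 1 — so contributing 0 is dominant for every player. At the Nash equilibrium everyone keeps their 17, and the group total is 11 × 17 = 187.

187.00 dollars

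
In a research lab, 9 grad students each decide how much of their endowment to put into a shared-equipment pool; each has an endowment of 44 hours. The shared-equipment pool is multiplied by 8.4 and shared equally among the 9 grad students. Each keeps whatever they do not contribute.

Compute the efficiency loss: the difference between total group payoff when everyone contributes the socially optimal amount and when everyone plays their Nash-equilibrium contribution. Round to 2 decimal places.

2930.40 hours

Each contributed unit returns 8.4/9 = 0.9333 to its contributor — below 1 — so contributing 0 is dominant for every player. At the Nash equilibrium everyone keeps their 44, and the group total is 9 × 44 = 396.
Each contributed unit returns 8.400 to the group as a whole (0.9333 to each of 9 players), which exceeds 1, so the social optimum is full contribution: group total = 8.400 × 396 = 3326.40.
Efficiency loss = 3326.40 − 396 = 2930.40.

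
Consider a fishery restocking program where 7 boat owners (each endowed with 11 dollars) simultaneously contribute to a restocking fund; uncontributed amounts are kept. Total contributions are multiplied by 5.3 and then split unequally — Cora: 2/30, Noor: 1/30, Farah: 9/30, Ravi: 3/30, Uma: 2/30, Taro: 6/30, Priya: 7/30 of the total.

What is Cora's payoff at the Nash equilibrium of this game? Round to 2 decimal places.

For player j, contributing a unit is worthwhile iff 5.3 × (j's share) ≥ 1, i.e. iff j's share is at least 0.1887.
Farah, Taro and Priya clear that bar, contributing 11 each; the remaining 4 contribute 0. Total contributed: 33.
Cora keeps 11 and receives 5.3 × 33 × 2/30 = 11.66 from the restocking fund, for a payoff of 22.66.

22.66 dollars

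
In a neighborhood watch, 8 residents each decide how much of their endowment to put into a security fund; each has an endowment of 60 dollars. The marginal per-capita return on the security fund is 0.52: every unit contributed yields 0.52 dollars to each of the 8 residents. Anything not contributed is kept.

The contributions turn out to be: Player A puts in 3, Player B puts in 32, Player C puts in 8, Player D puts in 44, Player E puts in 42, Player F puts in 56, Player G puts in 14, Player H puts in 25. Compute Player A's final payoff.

173.48 dollars

Total contributed: 3 + 32 + 8 + 44 + 42 + 56 + 14 + 25 = 224.
Each receives 0.52 × 224 = 116.48 from the security fund.
Player A keeps 60 − 3 = 57, so Player A's payoff is 57 + 116.48 = 173.48.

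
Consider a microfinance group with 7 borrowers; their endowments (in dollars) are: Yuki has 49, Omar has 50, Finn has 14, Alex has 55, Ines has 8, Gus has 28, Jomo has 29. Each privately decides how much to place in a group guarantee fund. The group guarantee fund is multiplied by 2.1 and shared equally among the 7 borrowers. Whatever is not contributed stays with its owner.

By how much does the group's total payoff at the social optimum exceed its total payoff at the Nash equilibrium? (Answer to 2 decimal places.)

256.30 dollars

The private return per contributed unit is 2.1/7 = 0.3000 < 1 for every player regardless of endowment, so the Nash equilibrium is zero contribution and the group total is Σ E_j = 49 + 50 + 14 + 55 + 8 + 28 + 29 = 233.
Each contributed unit returns 2.100 to the group, so the social optimum is full contribution by everyone: group total = 2.100 × 233 = 489.30.
Efficiency loss = (2.100 − 1) × 233 = 256.30.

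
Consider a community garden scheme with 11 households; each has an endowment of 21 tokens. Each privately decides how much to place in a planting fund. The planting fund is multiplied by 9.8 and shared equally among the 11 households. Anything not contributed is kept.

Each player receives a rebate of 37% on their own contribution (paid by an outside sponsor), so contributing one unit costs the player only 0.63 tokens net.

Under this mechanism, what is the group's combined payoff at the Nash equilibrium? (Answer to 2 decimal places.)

The effective private return per unit is now (9.8/11) / 0.63 = 1.4141 > 1, so every player's dominant strategy flips to full contribution.
So the Nash equilibrium is full contribution by all 11; the group earns 11 × (21 × 0.37 + 9.8 × 21) = 2349.27.

2349.27 tokens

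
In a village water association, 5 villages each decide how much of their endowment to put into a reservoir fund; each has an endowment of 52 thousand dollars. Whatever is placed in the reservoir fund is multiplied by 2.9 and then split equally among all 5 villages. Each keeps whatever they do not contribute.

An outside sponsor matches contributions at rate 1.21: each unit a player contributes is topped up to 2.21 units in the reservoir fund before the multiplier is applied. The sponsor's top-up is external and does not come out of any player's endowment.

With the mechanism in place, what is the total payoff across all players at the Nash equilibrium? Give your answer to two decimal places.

With the mechanism, a contributed unit returns 2.9 × 2.21 / 5 = 1.2818 per unit of net cost to the contributor — now above 1 — so contributing fully is weakly dominant for every player.
At the Nash equilibrium everyone contributes 52. Group total payoff = 2.9 × 2.21 × 260 = 1666.34.

1666.34 thousand dollars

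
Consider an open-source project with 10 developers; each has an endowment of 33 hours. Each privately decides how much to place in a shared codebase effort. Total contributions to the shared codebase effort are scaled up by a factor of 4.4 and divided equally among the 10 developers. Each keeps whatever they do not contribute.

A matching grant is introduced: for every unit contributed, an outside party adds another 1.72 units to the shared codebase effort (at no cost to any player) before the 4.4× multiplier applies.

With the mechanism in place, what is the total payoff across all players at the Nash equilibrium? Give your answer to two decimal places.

3949.44 hours

The effective private return per unit is now 4.4 × 2.72 / 10 = 1.1968 > 1, so every player's dominant strategy flips to full contribution.
So the Nash equilibrium is full contribution by all 10; the group earns 4.4 × 2.72 × 330 = 3949.44.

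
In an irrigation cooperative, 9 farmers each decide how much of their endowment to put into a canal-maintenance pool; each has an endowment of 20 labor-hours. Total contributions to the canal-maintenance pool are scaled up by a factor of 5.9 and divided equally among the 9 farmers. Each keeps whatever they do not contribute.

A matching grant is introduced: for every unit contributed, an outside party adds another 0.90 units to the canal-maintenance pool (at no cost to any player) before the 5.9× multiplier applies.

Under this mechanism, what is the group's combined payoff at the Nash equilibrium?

With the mechanism, a contributed unit returns 5.9 × 1.90 / 9 = 1.2456 per unit of net cost to the contributor — now above 1 — so contributing fully is weakly dominant for every player.
So the Nash equilibrium is full contribution by all 9; the group earns 5.9 × 1.90 × 180 = 2017.80.

2017.80 labor-hours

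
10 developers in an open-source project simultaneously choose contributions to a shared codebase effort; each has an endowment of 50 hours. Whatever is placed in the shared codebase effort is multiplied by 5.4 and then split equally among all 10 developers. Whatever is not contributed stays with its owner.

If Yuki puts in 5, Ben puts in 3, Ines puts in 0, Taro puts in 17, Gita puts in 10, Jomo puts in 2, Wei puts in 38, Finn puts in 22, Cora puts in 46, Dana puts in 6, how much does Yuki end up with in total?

125.46 hours

Total contributed: 5 + 3 + 0 + 17 + 10 + 2 + 38 + 22 + 46 + 6 = 149.
Each receives 5.4 × 149 / 10 = 80.46 from the shared codebase effort.
Yuki keeps 50 − 5 = 45, so Yuki's payoff is 45 + 80.46 = 125.46.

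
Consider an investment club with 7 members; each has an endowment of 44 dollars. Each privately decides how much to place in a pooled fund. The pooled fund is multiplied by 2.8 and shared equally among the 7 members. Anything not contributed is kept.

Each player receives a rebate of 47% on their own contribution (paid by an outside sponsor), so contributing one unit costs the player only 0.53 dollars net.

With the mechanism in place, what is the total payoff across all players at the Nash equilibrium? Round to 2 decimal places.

308.00 dollars

The effective private return is (2.8/7) / 0.53 = 0.7547, which is still under 1, so the mechanism doesn't change anyone's dominant strategy: zero contribution.
Everyone keeps their endowment and the group total is 7 × 44 = 308.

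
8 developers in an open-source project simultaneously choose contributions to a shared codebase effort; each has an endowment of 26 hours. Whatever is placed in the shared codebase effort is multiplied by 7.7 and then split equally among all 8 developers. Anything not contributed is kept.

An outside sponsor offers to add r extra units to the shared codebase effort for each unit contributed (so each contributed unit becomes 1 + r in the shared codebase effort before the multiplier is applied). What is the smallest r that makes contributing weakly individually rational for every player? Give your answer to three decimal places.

With matching at rate r, one contributed unit becomes (1 + r) in the shared codebase effort and returns 7.7 × (1 + r) / 8 to the contributor.
Setting this equal to 1: 1 + r = 8/7.7 = 1.0390.
So the minimum matching rate is r = 1.0390 − 1 = 0.039.

0.039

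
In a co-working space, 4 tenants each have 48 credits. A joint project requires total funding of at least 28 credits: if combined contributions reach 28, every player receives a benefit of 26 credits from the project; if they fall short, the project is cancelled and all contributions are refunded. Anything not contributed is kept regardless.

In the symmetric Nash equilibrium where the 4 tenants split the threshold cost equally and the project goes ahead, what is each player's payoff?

67 credits

Equal share of the threshold: 28/4 = 7.
At this profile no one gains by cutting their contribution: any cut drops the total below 28, the project is cancelled, contributions are refunded, and the deviator ends with 48, which is less than 48 − 7 + 26 = 67. Contributing more than 7 just wastes the excess. So contributing exactly 7 is a best response.
Each player's payoff: 48 − 7 + 26 = 67.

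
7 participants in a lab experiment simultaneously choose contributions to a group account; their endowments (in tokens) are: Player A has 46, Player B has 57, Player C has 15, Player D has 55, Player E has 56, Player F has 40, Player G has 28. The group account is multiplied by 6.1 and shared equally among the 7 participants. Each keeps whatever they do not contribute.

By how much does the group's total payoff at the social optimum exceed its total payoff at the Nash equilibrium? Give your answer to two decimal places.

1514.70 tokens

The private return per contributed unit is 6.1/7 = 0.8714 < 1 for every player regardless of endowment, so the Nash equilibrium is zero contribution and the group total is Σ E_j = 46 + 57 + 15 + 55 + 56 + 40 + 28 = 297.
Each contributed unit returns 6.100 to the group, so the social optimum is full contribution by everyone: group total = 6.100 × 297 = 1811.70.
Efficiency loss = (6.100 − 1) × 297 = 1514.70.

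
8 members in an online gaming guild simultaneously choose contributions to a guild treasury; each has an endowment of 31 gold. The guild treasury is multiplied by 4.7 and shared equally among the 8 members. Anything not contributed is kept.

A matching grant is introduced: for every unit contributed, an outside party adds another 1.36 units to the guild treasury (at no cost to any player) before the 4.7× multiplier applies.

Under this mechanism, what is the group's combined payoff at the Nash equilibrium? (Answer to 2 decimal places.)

2750.82 gold

With the mechanism, a contributed unit returns 4.7 × 2.36 / 8 = 1.3865 per unit of net cost to the contributor — now above 1 — so contributing fully is weakly dominant for every player.
At the Nash equilibrium everyone contributes 31. Group total payoff = 4.7 × 2.36 × 248 = 2750.82.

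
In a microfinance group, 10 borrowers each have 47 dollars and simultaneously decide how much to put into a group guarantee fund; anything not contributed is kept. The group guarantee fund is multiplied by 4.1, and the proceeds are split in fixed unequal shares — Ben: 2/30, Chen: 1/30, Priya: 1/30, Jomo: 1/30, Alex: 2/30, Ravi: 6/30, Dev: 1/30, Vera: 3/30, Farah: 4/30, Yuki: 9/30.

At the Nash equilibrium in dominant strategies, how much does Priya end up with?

A player with share s gets back 4.1·s per unit contributed, so full contribution is dominant for anyone with s > 1/4.1 = 0.2439 and zero contribution is dominant for anyone below.
Yuki alone (share 9/30) is above the threshold, contributing 47; the remaining 9 contribute 0. Total contributed: 47.
Priya keeps 47 and receives 4.1 × 47 × 1/30 = 6.42 from the group guarantee fund, for a payoff of 53.42.

53.42 dollars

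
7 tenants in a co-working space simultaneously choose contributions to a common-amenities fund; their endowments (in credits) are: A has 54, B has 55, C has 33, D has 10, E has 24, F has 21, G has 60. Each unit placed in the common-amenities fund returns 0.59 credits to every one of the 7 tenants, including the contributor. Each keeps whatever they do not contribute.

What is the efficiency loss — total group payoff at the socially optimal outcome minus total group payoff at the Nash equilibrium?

The private return per contributed unit is 0.59 < 1 for everyone, so the Nash equilibrium is zero contribution and the group total is Σ E_j = 54 + 55 + 33 + 10 + 24 + 21 + 60 = 257.
Each contributed unit returns 4.130 to the group, so the social optimum is full contribution by everyone: group total = 4.130 × 257 = 1061.41.
Efficiency loss = (4.130 − 1) × 257 = 804.41.

804.41 credits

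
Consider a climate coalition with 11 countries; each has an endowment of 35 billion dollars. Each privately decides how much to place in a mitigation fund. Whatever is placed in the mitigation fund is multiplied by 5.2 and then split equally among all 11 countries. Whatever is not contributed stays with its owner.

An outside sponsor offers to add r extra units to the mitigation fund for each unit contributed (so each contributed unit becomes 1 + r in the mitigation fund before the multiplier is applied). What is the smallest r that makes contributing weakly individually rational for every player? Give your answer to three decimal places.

1.115

With matching at rate r, one contributed unit becomes (1 + r) in the mitigation fund and returns 5.2 × (1 + r) / 11 to the contributor.
Setting this equal to 1: 1 + r = 11/5.2 = 2.1154.
So the minimum matching rate is r = 2.1154 − 1 = 1.115.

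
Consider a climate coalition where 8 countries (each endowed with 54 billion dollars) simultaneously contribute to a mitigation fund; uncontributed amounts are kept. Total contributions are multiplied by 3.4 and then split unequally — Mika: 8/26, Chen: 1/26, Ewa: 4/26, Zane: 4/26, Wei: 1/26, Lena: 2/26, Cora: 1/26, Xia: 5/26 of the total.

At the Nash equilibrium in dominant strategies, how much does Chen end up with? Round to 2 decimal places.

A player with share s gets back 3.4·s per unit contributed, so full contribution is dominant for anyone with s > 1/3.4 = 0.2941 and zero contribution is dominant for anyone below.
Only Mika (8/26) clears that bar, contributing 54; the remaining 7 contribute 0. Total contributed: 54.
Chen keeps 54 and receives 3.4 × 54 × 1/26 = 7.06 from the mitigation fund, for a payoff of 61.06.

61.06 billion dollars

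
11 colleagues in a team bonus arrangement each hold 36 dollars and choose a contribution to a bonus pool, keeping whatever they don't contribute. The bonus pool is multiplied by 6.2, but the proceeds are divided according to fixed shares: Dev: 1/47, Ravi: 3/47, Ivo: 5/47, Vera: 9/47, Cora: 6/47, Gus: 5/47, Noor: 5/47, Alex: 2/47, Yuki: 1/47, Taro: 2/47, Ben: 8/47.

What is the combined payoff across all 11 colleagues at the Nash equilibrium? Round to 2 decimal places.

770.40 dollars

Player j's private return per contributed unit is 6.2 × (j's share). Contributing is weakly dominant for j when that share is at least 1/6.2 = 0.1613, and contributing 0 is dominant otherwise.
The shares above 0.1613 belong to Vera and Ben, contributing 36 each; the remaining 9 contribute 0. Total contributed: 72.
The bonus pool pays out 6.2 × 72 = 446.40 in total (split across the unequal shares, but the aggregate is all that matters for the group sum).
The 9 free-riders keep 36 each, adding 324. Group total = 324 + 446.40 = 770.40.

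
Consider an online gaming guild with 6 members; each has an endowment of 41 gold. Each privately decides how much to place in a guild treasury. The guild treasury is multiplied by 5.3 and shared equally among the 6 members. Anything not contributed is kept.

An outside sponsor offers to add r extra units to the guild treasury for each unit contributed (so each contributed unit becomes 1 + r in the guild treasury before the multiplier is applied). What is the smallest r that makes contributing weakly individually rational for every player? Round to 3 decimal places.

0.132

With matching at rate r, one contributed unit becomes (1 + r) in the guild treasury and returns 5.3 × (1 + r) / 6 to the contributor.
Setting this equal to 1: 1 + r = 6/5.3 = 1.1321.
So the minimum matching rate is r = 1.1321 − 1 = 0.132.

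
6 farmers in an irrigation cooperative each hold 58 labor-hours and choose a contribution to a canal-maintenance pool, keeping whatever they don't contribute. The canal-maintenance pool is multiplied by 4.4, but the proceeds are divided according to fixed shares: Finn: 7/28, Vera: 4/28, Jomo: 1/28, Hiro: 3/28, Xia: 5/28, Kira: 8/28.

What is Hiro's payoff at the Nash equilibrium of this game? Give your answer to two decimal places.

112.69 labor-hours

For player j, contributing a unit is worthwhile iff 4.4 × (j's share) ≥ 1, i.e. iff j's share is at least 0.2273.
The shares above 0.2273 belong to Finn and Kira, contributing 58 each; the remaining 4 contribute 0. Total contributed: 116.
Hiro keeps 58 and receives 4.4 × 116 × 3/28 = 54.69 from the canal-maintenance pool, for a payoff of 112.69.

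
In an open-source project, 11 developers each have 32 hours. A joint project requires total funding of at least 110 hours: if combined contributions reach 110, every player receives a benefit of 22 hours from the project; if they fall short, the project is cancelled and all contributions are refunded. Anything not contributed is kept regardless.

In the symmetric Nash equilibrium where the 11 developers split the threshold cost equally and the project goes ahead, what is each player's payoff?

Equal share of the threshold: 110/11 = 10.
At this profile no one gains by cutting their contribution: any cut drops the total below 110, the project is cancelled, contributions are refunded, and the deviator ends with 32, which is less than 32 − 10 + 22 = 44. Contributing more than 10 just wastes the excess. So contributing exactly 10 is a best response.
Each player's payoff: 32 − 10 + 22 = 44.

44 hours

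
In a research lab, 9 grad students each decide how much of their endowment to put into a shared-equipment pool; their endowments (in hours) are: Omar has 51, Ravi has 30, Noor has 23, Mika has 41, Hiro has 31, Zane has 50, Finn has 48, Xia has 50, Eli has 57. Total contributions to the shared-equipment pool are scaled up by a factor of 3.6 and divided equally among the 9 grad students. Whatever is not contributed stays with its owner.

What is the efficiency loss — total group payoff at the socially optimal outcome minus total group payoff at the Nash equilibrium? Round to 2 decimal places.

The private return per contributed unit is 3.6/9 = 0.4000 < 1 for every player regardless of endowment, so the Nash equilibrium is zero contribution and the group total is Σ E_j = 51 + 30 + 23 + 41 + 31 + 50 + 48 + 50 + 57 = 381.
Each contributed unit returns 3.600 to the group, so the social optimum is full contribution by everyone: group total = 3.600 × 381 = 1371.60.
Efficiency loss = (3.600 − 1) × 381 = 990.60.

990.60 hours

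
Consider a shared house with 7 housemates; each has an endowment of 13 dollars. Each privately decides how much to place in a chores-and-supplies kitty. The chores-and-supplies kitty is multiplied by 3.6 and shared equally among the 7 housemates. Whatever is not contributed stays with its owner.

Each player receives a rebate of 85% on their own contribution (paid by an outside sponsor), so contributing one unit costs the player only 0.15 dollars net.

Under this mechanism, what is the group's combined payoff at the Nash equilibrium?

The effective private return per unit is now (3.6/7) / 0.15 = 3.4286 > 1, so every player's dominant strategy flips to full contribution.
So the Nash equilibrium is full contribution by all 7; the group earns 7 × (13 × 0.85 + 3.6 × 13) = 404.95.

404.95 dollars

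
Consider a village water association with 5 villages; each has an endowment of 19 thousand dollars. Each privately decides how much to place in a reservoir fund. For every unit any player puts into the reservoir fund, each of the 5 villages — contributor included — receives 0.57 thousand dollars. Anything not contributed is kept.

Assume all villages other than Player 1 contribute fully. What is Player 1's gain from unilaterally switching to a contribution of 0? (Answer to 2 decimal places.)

Switching from a contribution of 19 to 0 lets Player 1 keep an extra 19 thousand dollars, but lowers the reservoir fund by 19, which costs Player 1 their own share of that drop: 0.57 × 19 = 10.83.
Net gain = 19 − 10.83 = 8.17. The private return per contributed unit (0.57) is below 1, so free-riding is indeed the best response regardless of what the others do.

8.17 thousand dollars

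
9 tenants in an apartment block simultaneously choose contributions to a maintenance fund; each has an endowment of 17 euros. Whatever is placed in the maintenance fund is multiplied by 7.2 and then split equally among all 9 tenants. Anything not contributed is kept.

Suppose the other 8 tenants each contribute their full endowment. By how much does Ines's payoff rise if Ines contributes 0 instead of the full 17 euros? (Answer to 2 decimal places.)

3.40 euros

Switching from a contribution of 17 to 0 lets Ines keep an extra 17 euros, but lowers the maintenance fund by 17, which costs Ines their own share of that drop: 7.2/9 × 17 = 13.60.
Net gain = 17 − 13.60 = 3.40. The private return per contributed unit (0.8000) is below 1, so free-riding is indeed the best response regardless of what the others do.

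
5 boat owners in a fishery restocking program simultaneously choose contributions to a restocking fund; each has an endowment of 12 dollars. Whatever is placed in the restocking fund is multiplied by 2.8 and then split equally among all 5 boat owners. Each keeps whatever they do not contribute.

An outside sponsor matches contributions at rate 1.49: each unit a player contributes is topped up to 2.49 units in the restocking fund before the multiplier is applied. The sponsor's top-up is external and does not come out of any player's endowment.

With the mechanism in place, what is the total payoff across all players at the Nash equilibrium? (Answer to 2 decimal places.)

418.32 dollars

The effective private return per unit is now 2.8 × 2.49 / 5 = 1.3944 > 1, so every player's dominant strategy flips to full contribution.
At the Nash equilibrium everyone contributes 12. Group total payoff = 2.8 × 2.49 × 60 = 418.32.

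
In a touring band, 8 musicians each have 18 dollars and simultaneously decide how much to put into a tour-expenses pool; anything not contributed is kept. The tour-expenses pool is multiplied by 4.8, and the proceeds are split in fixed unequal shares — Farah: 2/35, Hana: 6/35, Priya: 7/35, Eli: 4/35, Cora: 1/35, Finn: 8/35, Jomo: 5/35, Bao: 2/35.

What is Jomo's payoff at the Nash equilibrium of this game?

30.34 dollars

For player j, contributing a unit is worthwhile iff 4.8 × (j's share) ≥ 1, i.e. iff j's share is at least 0.2083.
Finn alone (share 8/35) is above the threshold, contributing 18; the remaining 7 contribute 0. Total contributed: 18.
Jomo keeps 18 and receives 4.8 × 18 × 5/35 = 12.34 from the tour-expenses pool, for a payoff of 30.34.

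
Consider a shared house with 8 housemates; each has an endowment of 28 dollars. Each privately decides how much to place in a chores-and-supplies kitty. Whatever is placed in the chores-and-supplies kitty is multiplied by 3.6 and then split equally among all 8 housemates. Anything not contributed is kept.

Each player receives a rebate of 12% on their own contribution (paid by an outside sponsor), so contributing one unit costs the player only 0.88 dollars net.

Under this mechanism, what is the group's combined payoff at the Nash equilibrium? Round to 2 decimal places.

224.00 dollars

With the mechanism, a contributed unit returns (3.6/8) / 0.88 = 0.5114 per unit of net cost — still below 1 — so contributing 0 remains dominant for every player.
Everyone keeps their endowment and the group total is 8 × 28 = 224.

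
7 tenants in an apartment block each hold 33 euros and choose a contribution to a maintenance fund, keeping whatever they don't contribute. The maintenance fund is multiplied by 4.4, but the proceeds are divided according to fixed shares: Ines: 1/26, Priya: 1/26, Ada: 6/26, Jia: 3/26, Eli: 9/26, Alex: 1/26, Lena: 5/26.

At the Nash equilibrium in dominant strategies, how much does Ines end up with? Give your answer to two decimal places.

A player with share s gets back 4.4·s per unit contributed, so full contribution is dominant for anyone with s > 1/4.4 = 0.2273 and zero contribution is dominant for anyone below.
Ada and Eli are above the threshold, contributing 33 each; the remaining 5 contribute 0. Total contributed: 66.
Ines keeps 33 and receives 4.4 × 66 × 1/26 = 11.17 from the maintenance fund, for a payoff of 44.17.

44.17 euros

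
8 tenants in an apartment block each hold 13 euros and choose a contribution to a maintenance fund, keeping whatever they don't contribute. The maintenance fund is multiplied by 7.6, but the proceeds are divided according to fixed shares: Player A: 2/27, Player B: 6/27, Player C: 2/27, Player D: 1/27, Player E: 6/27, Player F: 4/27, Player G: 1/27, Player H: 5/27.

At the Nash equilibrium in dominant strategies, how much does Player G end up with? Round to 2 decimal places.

Each unit j contributes comes back to j as 7.6 × (j's share), so j prefers to contribute only if that share exceeds 1/7.6 = 0.1316; otherwise keeping the unit dominates.
Player B, Player E, Player F and Player H are above the threshold, contributing 13 each; the remaining 4 contribute 0. Total contributed: 52.
Player G keeps 13 and receives 7.6 × 52 × 1/27 = 14.64 from the maintenance fund, for a payoff of 27.64.

27.64 euros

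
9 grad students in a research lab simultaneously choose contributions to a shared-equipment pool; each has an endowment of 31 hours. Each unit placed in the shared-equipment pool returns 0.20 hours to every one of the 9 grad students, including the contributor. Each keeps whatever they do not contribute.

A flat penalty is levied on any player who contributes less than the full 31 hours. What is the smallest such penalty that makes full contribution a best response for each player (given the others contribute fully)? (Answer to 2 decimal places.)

24.80 hours

Given the others contribute fully, the best deviation is to contribute 0 (any partial contribution still incurs the fine and gives up units whose private return 0.20 is below 1).
Deviating from 31 to 0 saves 31 hours but forfeits the deviator's share of the drop in the shared-equipment pool: 0.20 × 31 = 6.20.
So the deviation gain is 31 − 6.20 = 24.80, and the fine must be at least 24.80 hours to wipe it out.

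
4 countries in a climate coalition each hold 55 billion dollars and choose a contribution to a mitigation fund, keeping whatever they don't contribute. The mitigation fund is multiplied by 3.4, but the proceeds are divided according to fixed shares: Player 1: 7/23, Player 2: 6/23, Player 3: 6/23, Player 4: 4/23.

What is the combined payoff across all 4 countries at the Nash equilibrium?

352.00 billion dollars

For player j, contributing a unit is worthwhile iff 3.4 × (j's share) ≥ 1, i.e. iff j's share is at least 0.2941.
The only share above 0.2941 is Player 1's 7/23, contributing 55; the remaining 3 contribute 0. Total contributed: 55.
The mitigation fund pays out 3.4 × 55 = 187.00 in total (split across the unequal shares, but the aggregate is all that matters for the group sum).
The 3 free-riders keep 55 each, adding 165. Group total = 165 + 187.00 = 352.00.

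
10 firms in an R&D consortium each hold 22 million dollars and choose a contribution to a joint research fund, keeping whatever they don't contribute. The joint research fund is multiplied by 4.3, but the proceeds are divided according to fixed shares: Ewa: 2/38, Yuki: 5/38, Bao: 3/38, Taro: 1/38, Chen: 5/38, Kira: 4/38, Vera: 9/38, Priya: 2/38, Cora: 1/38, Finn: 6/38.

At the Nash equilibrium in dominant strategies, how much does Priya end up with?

26.98 million dollars

Player j's private return per contributed unit is 4.3 × (j's share). Contributing is weakly dominant for j when that share is at least 1/4.3 = 0.2326, and contributing 0 is dominant otherwise.
Vera alone (share 9/38) is above the threshold, contributing 22; the remaining 9 contribute 0. Total contributed: 22.
Priya keeps 22 and receives 4.3 × 22 × 2/38 = 4.98 from the joint research fund, for a payoff of 26.98.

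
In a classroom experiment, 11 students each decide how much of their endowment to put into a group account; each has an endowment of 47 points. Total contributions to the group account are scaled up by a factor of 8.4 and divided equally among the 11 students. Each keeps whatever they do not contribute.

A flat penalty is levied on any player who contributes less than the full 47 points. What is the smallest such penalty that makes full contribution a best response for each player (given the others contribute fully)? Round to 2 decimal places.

11.11 points

Given the others contribute fully, the best deviation is to contribute 0 (any partial contribution still incurs the fine and gives up units whose private return 0.7636 is below 1).
Deviating from 47 to 0 saves 47 points but forfeits the deviator's share of the drop in the group account: 8.4/11 × 47 = 35.89.
So the deviation gain is 47 − 35.89 = 11.11, and the fine must be at least 11.11 points to wipe it out.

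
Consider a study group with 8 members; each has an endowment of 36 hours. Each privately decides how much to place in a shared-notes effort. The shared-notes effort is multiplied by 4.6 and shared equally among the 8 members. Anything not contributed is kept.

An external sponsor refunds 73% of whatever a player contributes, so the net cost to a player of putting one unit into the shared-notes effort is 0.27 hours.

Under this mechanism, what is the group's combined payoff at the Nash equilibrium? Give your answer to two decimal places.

Under the mechanism each unit contributed yields (4.6/8) / 0.27 = 2.1296 back to its contributor per unit of net cost, which exceeds 1, making full contribution the dominant choice for everyone.
So the Nash equilibrium is full contribution by all 8; the group earns 8 × (36 × 0.73 + 4.6 × 36) = 1535.04.

1535.04 hours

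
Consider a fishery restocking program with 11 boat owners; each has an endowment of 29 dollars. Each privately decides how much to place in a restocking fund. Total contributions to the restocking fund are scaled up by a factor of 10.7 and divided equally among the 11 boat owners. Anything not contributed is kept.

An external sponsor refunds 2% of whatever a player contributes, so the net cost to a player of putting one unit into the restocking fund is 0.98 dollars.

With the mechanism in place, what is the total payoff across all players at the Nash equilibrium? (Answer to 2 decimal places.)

319.00 dollars

With the mechanism, a contributed unit returns (10.7/11) / 0.98 = 0.9926 per unit of net cost — still below 1 — so contributing 0 remains dominant for every player.
At the Nash equilibrium no one contributes; group total payoff = 11 × 29 = 319.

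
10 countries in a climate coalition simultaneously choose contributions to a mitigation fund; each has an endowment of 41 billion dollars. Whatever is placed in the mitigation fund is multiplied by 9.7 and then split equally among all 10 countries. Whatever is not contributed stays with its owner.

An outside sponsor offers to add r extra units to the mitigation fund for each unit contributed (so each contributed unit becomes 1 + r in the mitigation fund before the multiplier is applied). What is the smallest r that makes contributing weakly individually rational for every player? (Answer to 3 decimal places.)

0.031

With matching at rate r, one contributed unit becomes (1 + r) in the mitigation fund and returns 9.7 × (1 + r) / 10 to the contributor.
Setting this equal to 1: 1 + r = 10/9.7 = 1.0309.
So the minimum matching rate is r = 1.0309 − 1 = 0.031.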